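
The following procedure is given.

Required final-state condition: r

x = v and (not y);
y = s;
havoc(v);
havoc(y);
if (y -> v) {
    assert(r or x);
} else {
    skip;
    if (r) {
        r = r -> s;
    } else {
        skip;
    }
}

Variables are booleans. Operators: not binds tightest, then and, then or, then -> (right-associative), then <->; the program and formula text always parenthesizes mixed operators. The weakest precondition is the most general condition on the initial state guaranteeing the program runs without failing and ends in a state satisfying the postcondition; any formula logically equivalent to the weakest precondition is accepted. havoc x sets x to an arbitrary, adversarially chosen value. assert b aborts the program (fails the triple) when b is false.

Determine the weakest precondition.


Working backward. After the program, r must hold.
Then branch requires (r or x) and r; else branch requires (r -> (r -> s)) and ((not r) -> r).
Before the if: ((y -> v) -> ((r or x) and r)) and ((not (y -> v)) -> ((r -> (r -> s)) and ((not r) -> r)))
Before havoc y: (v -> ((r or x) and r)) and ((not v) -> ((r -> (r -> s)) and ((not r) -> r))) and (r or x) and r
Before havoc v: (r or x) and r and (r -> (r -> s)) and ((not r) -> r)
Before y := s: (r or x) and r and (r -> (r -> s)) and ((not r) -> r)
Before x := v and (not y): (r or (v and (not y))) and r and (r -> (r -> s)) and ((not r) -> r)
Answer: WP = (r or (v and (not y))) and r and (r -> (r -> s)) and ((not r) -> r)


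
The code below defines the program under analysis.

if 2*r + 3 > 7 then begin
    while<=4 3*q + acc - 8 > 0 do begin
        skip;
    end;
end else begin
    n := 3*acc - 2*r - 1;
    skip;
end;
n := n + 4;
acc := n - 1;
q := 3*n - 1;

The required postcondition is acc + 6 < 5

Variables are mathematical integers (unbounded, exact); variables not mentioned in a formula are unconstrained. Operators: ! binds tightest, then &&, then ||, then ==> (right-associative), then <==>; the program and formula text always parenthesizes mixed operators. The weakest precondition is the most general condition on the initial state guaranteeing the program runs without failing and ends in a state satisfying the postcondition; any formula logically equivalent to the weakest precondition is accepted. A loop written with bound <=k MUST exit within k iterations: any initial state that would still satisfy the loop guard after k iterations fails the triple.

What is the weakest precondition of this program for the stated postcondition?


Working backward. After the program, the postcondition acc + 6 < 5 must hold; in canonical form it is acc < -1.
Before q := 3*n - 1: acc < -1
Before acc := n - 1: n < 0
Before n := n + 4: n < -4
Then branch requires (acc + 3*q > 8 ==> ((acc + 3*q > 8 ==> ((acc + 3*q > 8 ==> ((acc + 3*q > 8 ==> ((!(acc + 3*q > 8)) && n < -4)) && ((!(acc + 3*q > 8)) ==> n < -4))) && ((!(acc + 3*q > 8)) ==> n < -4))) && ((!(acc + 3*q > 8)) ==> n < -4))) && ((!(acc + 3*q > 8)) ==> n < -4); else branch requires 3*acc < 2*r - 3.
Before the if: (2*r > 4 ==> ((acc + 3*q > 8 ==> ((acc + 3*q > 8 ==> ((acc + 3*q > 8 ==> ((acc + 3*q > 8 ==> ((!(acc + 3*q > 8)) && n < -4)) && ((!(acc + 3*q > 8)) ==> n < -4))) && ((!(acc + 3*q > 8)) ==> n < -4))) && ((!(acc + 3*q > 8)) ==> n < -4))) && ((!(acc + 3*q > 8)) ==> n < -4))) && ((!(2*r > 4)) ==> 3*acc < 2*r - 3)
Answer: WP = (2*r > 4 ==> ((acc + 3*q > 8 ==> ((acc + 3*q > 8 ==> ((acc + 3*q > 8 ==> ((acc + 3*q > 8 ==> ((!(acc + 3*q > 8)) && n < -4)) && ((!(acc + 3*q > 8)) ==> n < -4))) && ((!(acc + 3*q > 8)) ==> n < -4))) && ((!(acc + 3*q > 8)) ==> n < -4))) && ((!(acc + 3*q > 8)) ==> n < -4))) && ((!(2*r > 4)) ==> 3*acc < 2*r - 3)


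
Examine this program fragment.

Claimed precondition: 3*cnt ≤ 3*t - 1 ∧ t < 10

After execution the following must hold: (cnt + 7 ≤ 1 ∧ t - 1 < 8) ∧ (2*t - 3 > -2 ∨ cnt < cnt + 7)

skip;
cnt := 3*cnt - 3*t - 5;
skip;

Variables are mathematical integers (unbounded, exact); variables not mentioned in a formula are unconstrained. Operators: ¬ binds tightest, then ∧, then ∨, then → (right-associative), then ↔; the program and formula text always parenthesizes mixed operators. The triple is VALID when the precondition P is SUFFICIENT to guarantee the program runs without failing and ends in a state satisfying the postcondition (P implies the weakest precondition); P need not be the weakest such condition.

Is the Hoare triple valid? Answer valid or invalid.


Working backward. After the program, the postcondition (cnt + 7 ≤ 1 ∧ t - 1 < 8) ∧ (2*t - 3 > -2 ∨ cnt < cnt + 7) must hold; in canonical form it is cnt ≤ -6 ∧ t < 9.
Before skip: cnt ≤ -6 ∧ t < 9
Before cnt := 3*cnt - 3*t - 5: 3*cnt ≤ 3*t - 1 ∧ t < 9
Before skip: 3*cnt ≤ 3*t - 1 ∧ t < 9
The weakest precondition is 3*cnt ≤ 3*t - 1 ∧ t < 9.
Check whether 3*cnt ≤ 3*t - 1 ∧ t < 10 implies it.
Countermodel: at the initial state cnt = 0, t = 9, the precondition holds but the weakest precondition fails.
Answer: invalid


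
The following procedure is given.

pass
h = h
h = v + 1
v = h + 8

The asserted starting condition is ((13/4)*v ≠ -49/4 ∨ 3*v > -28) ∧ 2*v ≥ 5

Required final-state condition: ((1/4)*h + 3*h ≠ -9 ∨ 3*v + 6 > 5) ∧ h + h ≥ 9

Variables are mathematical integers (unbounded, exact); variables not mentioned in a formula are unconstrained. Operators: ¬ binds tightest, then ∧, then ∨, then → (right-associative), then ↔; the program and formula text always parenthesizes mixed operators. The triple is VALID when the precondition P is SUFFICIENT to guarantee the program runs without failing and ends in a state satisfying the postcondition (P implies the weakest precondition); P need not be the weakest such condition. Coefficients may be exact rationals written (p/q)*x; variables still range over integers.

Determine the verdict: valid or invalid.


Working backward. After the program, the postcondition ((1/4)*h + 3*h ≠ -9 ∨ 3*v + 6 > 5) ∧ h + h ≥ 9 must hold; in canonical form it is ((13/4)*h ≠ -9 ∨ 3*v > -1) ∧ 2*h ≥ 9.
Before v := h + 8: ((13/4)*h ≠ -9 ∨ 3*h > -25) ∧ 2*h ≥ 9
Before h := v + 1: ((13/4)*v ≠ -49/4 ∨ 3*v > -28) ∧ 2*v ≥ 7
Before h := h: ((13/4)*v ≠ -49/4 ∨ 3*v > -28) ∧ 2*v ≥ 7
Before skip: ((13/4)*v ≠ -49/4 ∨ 3*v > -28) ∧ 2*v ≥ 7
The weakest precondition is ((13/4)*v ≠ -49/4 ∨ 3*v > -28) ∧ 2*v ≥ 7.
Check whether ((13/4)*v ≠ -49/4 ∨ 3*v > -28) ∧ 2*v ≥ 5 implies it.
Countermodel: at the initial state v = 3, the precondition holds but the weakest precondition fails.
Answer: invalid


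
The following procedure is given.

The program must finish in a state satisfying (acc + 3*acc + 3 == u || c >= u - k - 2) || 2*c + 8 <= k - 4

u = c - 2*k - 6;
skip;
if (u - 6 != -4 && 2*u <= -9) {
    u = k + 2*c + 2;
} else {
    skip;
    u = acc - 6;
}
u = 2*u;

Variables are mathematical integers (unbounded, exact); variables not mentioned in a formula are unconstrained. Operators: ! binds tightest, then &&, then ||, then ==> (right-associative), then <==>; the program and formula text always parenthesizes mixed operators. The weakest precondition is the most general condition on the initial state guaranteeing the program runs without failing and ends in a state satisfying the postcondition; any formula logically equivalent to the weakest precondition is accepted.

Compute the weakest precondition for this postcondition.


Working backward. After the program, the postcondition (acc + 3*acc + 3 == u || c >= u - k - 2) || 2*c + 8 <= k - 4 must hold; in canonical form it is 4*acc == u - 3 || c + k >= u - 2 || 2*c <= k - 12.
Before u := 2*u: 4*acc == 2*u - 3 || c + k >= 2*u - 2 || 2*c <= k - 12
Then branch requires 4*acc == 4*c + 2*k + 1 || 3*c + k <= -2 || 2*c <= k - 12; else branch requires 2*acc == -15 || c + k >= 2*acc - 14 || 2*c <= k - 12.
Before the if: ((u != 2 && 2*u <= -9) ==> (4*acc == 4*c + 2*k + 1 || 3*c + k <= -2 || 2*c <= k - 12)) && ((!(u != 2 && 2*u <= -9)) ==> (2*acc == -15 || c + k >= 2*acc - 14 || 2*c <= k - 12))
Before skip: ((u != 2 && 2*u <= -9) ==> (4*acc == 4*c + 2*k + 1 || 3*c + k <= -2 || 2*c <= k - 12)) && ((!(u != 2 && 2*u <= -9)) ==> (2*acc == -15 || c + k >= 2*acc - 14 || 2*c <= k - 12))
Before u := c - 2*k - 6: ((c != 2*k + 8 && 2*c <= 4*k + 3) ==> (4*acc == 4*c + 2*k + 1 || 3*c + k <= -2 || 2*c <= k - 12)) && ((!(c != 2*k + 8 && 2*c <= 4*k + 3)) ==> (2*acc == -15 || c + k >= 2*acc - 14 || 2*c <= k - 12))
Answer: WP = ((c != 2*k + 8 && 2*c <= 4*k + 3) ==> (4*acc == 4*c + 2*k + 1 || 3*c + k <= -2 || 2*c <= k - 12)) && ((!(c != 2*k + 8 && 2*c <= 4*k + 3)) ==> (2*acc == -15 || c + k >= 2*acc - 14 || 2*c <= k - 12))


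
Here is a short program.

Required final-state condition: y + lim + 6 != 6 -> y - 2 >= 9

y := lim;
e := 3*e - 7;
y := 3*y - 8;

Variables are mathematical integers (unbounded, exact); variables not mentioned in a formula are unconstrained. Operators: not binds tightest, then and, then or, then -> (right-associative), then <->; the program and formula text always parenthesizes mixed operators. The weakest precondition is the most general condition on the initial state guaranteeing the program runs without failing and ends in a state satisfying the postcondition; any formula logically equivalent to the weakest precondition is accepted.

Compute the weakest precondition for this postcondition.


Working backward. After the program, the postcondition y + lim + 6 != 6 -> y - 2 >= 9 must hold; in canonical form it is lim + y != 0 -> y >= 11.
Before y := 3*y - 8: lim + 3*y != 8 -> 3*y >= 19
Before e := 3*e - 7: lim + 3*y != 8 -> 3*y >= 19
Before y := lim: 4*lim != 8 -> 3*lim >= 19
Answer: WP = 4*lim != 8 -> 3*lim >= 19


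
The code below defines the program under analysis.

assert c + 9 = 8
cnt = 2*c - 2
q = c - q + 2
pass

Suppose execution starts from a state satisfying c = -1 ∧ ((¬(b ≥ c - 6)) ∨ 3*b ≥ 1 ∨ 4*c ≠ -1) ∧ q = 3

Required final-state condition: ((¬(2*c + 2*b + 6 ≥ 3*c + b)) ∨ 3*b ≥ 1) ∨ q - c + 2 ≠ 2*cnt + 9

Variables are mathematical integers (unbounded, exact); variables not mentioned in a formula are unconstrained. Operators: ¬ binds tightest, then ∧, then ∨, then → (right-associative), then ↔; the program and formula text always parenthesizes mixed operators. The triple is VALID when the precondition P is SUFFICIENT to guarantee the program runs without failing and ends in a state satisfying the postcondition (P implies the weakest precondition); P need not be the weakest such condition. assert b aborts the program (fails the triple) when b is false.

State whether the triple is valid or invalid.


Working backward. After the program, the postcondition ((¬(2*c + 2*b + 6 ≥ 3*c + b)) ∨ 3*b ≥ 1) ∨ q - c + 2 ≠ 2*cnt + 9 must hold; in canonical form it is (¬(b ≥ c - 6)) ∨ 3*b ≥ 1 ∨ q ≠ c + 2*cnt + 7.
Before skip: (¬(b ≥ c - 6)) ∨ 3*b ≥ 1 ∨ q ≠ c + 2*cnt + 7
Before q := c - q + 2: (¬(b ≥ c - 6)) ∨ 3*b ≥ 1 ∨ 2*cnt + q ≠ -5
Before cnt := 2*c - 2: (¬(b ≥ c - 6)) ∨ 3*b ≥ 1 ∨ 4*c + q ≠ -1
Before assert c + 9 = 8: c = -1 ∧ ((¬(b ≥ c - 6)) ∨ 3*b ≥ 1 ∨ 4*c + q ≠ -1)
The weakest precondition is c = -1 ∧ ((¬(b ≥ c - 6)) ∨ 3*b ≥ 1 ∨ 4*c + q ≠ -1).
Check whether c = -1 ∧ ((¬(b ≥ c - 6)) ∨ 3*b ≥ 1 ∨ 4*c ≠ -1) ∧ q = 3 implies it.
Countermodel: at the initial state b = -7, c = -1, q = 3, the precondition holds but the weakest precondition fails.
Answer: invalid


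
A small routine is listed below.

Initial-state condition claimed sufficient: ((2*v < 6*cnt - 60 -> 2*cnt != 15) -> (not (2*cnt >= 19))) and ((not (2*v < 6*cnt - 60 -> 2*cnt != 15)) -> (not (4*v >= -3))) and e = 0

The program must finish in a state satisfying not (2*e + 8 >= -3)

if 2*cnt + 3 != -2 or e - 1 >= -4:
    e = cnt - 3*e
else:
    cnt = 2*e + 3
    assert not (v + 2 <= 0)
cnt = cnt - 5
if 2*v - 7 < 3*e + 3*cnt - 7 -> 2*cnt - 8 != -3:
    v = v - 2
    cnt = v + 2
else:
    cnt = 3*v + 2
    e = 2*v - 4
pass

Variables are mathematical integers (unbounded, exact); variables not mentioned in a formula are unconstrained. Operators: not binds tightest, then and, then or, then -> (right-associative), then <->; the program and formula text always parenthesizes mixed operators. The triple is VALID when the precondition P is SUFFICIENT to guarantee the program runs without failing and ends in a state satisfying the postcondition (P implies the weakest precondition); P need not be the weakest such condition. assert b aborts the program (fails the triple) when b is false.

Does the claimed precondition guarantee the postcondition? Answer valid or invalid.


Working backward. After the program, the postcondition not (2*e + 8 >= -3) must hold; in canonical form it is not (2*e >= -11).
Before skip: not (2*e >= -11)
Then branch requires not (2*e >= -11); else branch requires not (4*v >= -3).
Before the if: ((2*v < 3*cnt + 3*e -> 2*cnt != 5) -> (not (2*e >= -11))) and ((not (2*v < 3*cnt + 3*e -> 2*cnt != 5)) -> (not (4*v >= -3)))
Before cnt := cnt - 5: ((2*v < 3*cnt + 3*e - 15 -> 2*cnt != 15) -> (not (2*e >= -11))) and ((not (2*v < 3*cnt + 3*e - 15 -> 2*cnt != 15)) -> (not (4*v >= -3)))
Then branch requires ((9*e + 2*v < 6*cnt - 15 -> 2*cnt != 15) -> (not (2*cnt >= 6*e - 11))) and ((not (9*e + 2*v < 6*cnt - 15 -> 2*cnt != 15)) -> (not (4*v >= -3))); else branch requires (not (v <= -2)) and ((2*v < 9*e - 6 -> 4*e != 9) -> (not (2*e >= -11))) and ((not (2*v < 9*e - 6 -> 4*e != 9)) -> (not (4*v >= -3))).
Before the if: ((2*cnt != -5 or e >= -3) -> (((9*e + 2*v < 6*cnt - 15 -> 2*cnt != 15) -> (not (2*cnt >= 6*e - 11))) and ((not (9*e + 2*v < 6*cnt - 15 -> 2*cnt != 15)) -> (not (4*v >= -3))))) and ((not (2*cnt != -5 or e >= -3)) -> ((not (v <= -2)) and ((2*v < 9*e - 6 -> 4*e != 9) -> (not (2*e >= -11))) and ((not (2*v < 9*e - 6 -> 4*e != 9)) -> (not (4*v >= -3)))))
The weakest precondition is ((2*cnt != -5 or e >= -3) -> (((9*e + 2*v < 6*cnt - 15 -> 2*cnt != 15) -> (not (2*cnt >= 6*e - 11))) and ((not (9*e + 2*v < 6*cnt - 15 -> 2*cnt != 15)) -> (not (4*v >= -3))))) and ((not (2*cnt != -5 or e >= -3)) -> ((not (v <= -2)) and ((2*v < 9*e - 6 -> 4*e != 9) -> (not (2*e >= -11))) and ((not (2*v < 9*e - 6 -> 4*e != 9)) -> (not (4*v >= -3))))).
Check whether ((2*v < 6*cnt - 60 -> 2*cnt != 15) -> (not (2*cnt >= 19))) and ((not (2*v < 6*cnt - 60 -> 2*cnt != 15)) -> (not (4*v >= -3))) and e = 0 implies it.
Countermodel: at the initial state cnt = -5, e = 0, v = 0, the precondition holds but the weakest precondition fails.
Answer: invalid


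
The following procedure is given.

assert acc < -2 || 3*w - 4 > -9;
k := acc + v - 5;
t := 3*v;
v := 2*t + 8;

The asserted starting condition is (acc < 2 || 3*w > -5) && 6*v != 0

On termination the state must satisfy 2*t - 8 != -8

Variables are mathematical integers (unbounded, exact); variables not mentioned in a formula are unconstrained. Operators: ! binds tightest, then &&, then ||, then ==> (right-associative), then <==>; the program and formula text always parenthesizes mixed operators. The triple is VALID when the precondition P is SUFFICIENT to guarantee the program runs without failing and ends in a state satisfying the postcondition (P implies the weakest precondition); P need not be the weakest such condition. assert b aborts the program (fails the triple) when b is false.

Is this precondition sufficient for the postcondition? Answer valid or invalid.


Working backward. After the program, the postcondition 2*t - 8 != -8 must hold; in canonical form it is 2*t != 0.
Before v := 2*t + 8: 2*t != 0
Before t := 3*v: 6*v != 0
Before k := acc + v - 5: 6*v != 0
Before assert acc < -2 || 3*w - 4 > -9: (acc < -2 || 3*w > -5) && 6*v != 0
The weakest precondition is (acc < -2 || 3*w > -5) && 6*v != 0.
Check whether (acc < 2 || 3*w > -5) && 6*v != 0 implies it.
Countermodel: at the initial state acc = -2, v = 1, w = -2, the precondition holds but the weakest precondition fails.
Answer: invalid


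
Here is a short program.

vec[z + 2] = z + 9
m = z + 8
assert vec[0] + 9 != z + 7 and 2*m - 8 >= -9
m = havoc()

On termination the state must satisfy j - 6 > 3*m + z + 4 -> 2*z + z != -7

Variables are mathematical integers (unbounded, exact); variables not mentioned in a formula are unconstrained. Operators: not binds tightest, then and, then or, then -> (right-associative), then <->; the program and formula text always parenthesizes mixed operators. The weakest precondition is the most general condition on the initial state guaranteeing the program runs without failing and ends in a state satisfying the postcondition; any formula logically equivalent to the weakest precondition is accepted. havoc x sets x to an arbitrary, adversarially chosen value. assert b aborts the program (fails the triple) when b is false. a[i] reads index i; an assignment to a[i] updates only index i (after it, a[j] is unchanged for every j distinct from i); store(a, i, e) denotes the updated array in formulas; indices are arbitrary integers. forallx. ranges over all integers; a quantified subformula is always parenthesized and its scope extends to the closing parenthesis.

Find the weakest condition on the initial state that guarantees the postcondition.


Working backward. After the program, the postcondition j - 6 > 3*m + z + 4 -> 2*z + z != -7 must hold; in canonical form it is j > 3*m + z + 10 -> 3*z != -7.
Before havoc m: forall m_1. (j > 3*m_1 + z + 10 -> 3*z != -7)
Before assert vec[0] + 9 != z + 7 and 2*m - 8 >= -9: vec[0] != z - 2 and 2*m >= -1 and (forall m_1. (j > 3*m_1 + z + 10 -> 3*z != -7))
Before m := z + 8: vec[0] != z - 2 and 2*z >= -17 and (forall m_1. (j > 3*m_1 + z + 10 -> 3*z != -7))
Before vec[z + 2] := z + 9: store(vec, z + 2, z + 9)[0] != z - 2 and 2*z >= -17 and (forall m_1. (j > 3*m_1 + z + 10 -> 3*z != -7))
Answer: WP = store(vec, z + 2, z + 9)[0] != z - 2 and 2*z >= -17 and (forall m_1. (j > 3*m_1 + z + 10 -> 3*z != -7))


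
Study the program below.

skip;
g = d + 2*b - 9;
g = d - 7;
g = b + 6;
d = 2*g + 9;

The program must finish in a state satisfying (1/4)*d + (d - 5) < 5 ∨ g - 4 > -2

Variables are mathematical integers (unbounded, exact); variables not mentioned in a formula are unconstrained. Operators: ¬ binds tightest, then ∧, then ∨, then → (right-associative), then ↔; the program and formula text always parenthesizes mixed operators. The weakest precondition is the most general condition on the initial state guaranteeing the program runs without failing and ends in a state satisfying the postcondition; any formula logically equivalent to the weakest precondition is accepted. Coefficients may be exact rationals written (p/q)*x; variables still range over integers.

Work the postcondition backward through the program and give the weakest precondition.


Working backward. After the program, the postcondition (1/4)*d + (d - 5) < 5 ∨ g - 4 > -2 must hold; in canonical form it is (5/4)*d < 10 ∨ g > 2.
Before d := 2*g + 9: (5/2)*g < -5/4 ∨ g > 2
Before g := b + 6: (5/2)*b < -65/4 ∨ b > -4
Before g := d - 7: (5/2)*b < -65/4 ∨ b > -4
Before g := d + 2*b - 9: (5/2)*b < -65/4 ∨ b > -4
Before skip: (5/2)*b < -65/4 ∨ b > -4
Answer: WP = (5/2)*b < -65/4 ∨ b > -4


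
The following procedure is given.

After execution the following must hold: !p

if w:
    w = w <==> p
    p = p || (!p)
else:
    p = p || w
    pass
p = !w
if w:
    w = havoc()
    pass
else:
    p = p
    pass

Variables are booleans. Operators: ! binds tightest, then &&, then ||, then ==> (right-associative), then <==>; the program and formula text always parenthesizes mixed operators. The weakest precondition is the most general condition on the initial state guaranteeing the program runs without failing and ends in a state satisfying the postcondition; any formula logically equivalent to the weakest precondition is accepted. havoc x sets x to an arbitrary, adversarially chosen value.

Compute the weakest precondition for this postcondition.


Working backward. After the program, !p must hold.
Then branch requires !p; else branch requires !p.
Before the if: (w ==> (!p)) && ((!w) ==> (!p))
Before p := !w: (!w) ==> w
Then branch requires (!(w <==> p)) ==> (w <==> p); else branch requires (!w) ==> w.
Before the if: (w ==> ((!(w <==> p)) ==> (w <==> p))) && ((!w) ==> ((!w) ==> w))
Answer: WP = (w ==> ((!(w <==> p)) ==> (w <==> p))) && ((!w) ==> ((!w) ==> w))


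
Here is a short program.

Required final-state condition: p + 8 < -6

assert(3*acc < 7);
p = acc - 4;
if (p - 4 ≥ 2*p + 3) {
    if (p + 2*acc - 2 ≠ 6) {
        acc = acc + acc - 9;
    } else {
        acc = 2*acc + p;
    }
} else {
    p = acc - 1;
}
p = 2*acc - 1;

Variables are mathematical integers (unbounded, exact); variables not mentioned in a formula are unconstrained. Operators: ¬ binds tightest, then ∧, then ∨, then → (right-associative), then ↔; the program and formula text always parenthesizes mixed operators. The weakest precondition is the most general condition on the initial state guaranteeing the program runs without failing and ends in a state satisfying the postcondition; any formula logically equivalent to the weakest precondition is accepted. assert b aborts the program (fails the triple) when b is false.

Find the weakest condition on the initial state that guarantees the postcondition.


Working backward. After the program, the postcondition p + 8 < -6 must hold; in canonical form it is p < -14.
Before p := 2*acc - 1: 2*acc < -13
Then branch requires (2*acc + p ≠ 8 → 4*acc < 5) ∧ ((¬(2*acc + p ≠ 8)) → 4*acc + 2*p < -13); else branch requires 2*acc < -13.
Before the if: (p ≤ -7 → ((2*acc + p ≠ 8 → 4*acc < 5) ∧ ((¬(2*acc + p ≠ 8)) → 4*acc + 2*p < -13))) ∧ ((¬(p ≤ -7)) → 2*acc < -13)
Before p := acc - 4: (acc ≤ -3 → ((3*acc ≠ 12 → 4*acc < 5) ∧ ((¬(3*acc ≠ 12)) → 6*acc < -5))) ∧ ((¬(acc ≤ -3)) → 2*acc < -13)
Before assert 3*acc < 7: 3*acc < 7 ∧ (acc ≤ -3 → ((3*acc ≠ 12 → 4*acc < 5) ∧ ((¬(3*acc ≠ 12)) → 6*acc < -5))) ∧ ((¬(acc ≤ -3)) → 2*acc < -13)
Answer: WP = 3*acc < 7 ∧ (acc ≤ -3 → ((3*acc ≠ 12 → 4*acc < 5) ∧ ((¬(3*acc ≠ 12)) → 6*acc < -5))) ∧ ((¬(acc ≤ -3)) → 2*acc < -13)


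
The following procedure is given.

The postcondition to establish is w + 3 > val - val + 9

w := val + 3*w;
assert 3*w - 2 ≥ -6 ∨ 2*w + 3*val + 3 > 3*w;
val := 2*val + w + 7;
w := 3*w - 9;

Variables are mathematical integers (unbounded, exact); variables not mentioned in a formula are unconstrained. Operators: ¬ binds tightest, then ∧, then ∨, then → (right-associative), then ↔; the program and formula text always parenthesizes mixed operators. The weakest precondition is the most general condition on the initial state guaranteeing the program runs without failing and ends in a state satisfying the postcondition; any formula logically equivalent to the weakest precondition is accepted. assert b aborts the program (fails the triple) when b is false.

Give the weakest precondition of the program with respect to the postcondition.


Working backward. After the program, the postcondition w + 3 > val - val + 9 must hold; in canonical form it is w > 6.
Before w := 3*w - 9: 3*w > 15
Before val := 2*val + w + 7: 3*w > 15
Before assert 3*w - 2 ≥ -6 ∨ 2*w + 3*val + 3 > 3*w: (3*w ≥ -4 ∨ 3*val > w - 3) ∧ 3*w > 15
Before w := val + 3*w: (3*val + 9*w ≥ -4 ∨ 2*val > 3*w - 3) ∧ 3*val + 9*w > 15
Answer: WP = (3*val + 9*w ≥ -4 ∨ 2*val > 3*w - 3) ∧ 3*val + 9*w > 15


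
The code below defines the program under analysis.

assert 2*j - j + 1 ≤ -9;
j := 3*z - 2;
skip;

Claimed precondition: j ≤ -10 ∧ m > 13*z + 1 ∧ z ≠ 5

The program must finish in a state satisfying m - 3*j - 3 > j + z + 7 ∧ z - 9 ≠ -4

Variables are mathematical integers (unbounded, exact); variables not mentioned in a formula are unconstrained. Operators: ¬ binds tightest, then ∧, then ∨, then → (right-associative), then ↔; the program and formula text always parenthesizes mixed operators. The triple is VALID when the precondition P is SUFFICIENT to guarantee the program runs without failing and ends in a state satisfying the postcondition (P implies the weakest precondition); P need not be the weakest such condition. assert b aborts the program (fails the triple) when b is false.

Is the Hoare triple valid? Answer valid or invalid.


Working backward. After the program, the postcondition m - 3*j - 3 > j + z + 7 ∧ z - 9 ≠ -4 must hold; in canonical form it is m > 4*j + z + 10 ∧ z ≠ 5.
Before skip: m > 4*j + z + 10 ∧ z ≠ 5
Before j := 3*z - 2: m > 13*z + 2 ∧ z ≠ 5
Before assert 2*j - j + 1 ≤ -9: j ≤ -10 ∧ m > 13*z + 2 ∧ z ≠ 5
The weakest precondition is j ≤ -10 ∧ m > 13*z + 2 ∧ z ≠ 5.
Check whether j ≤ -10 ∧ m > 13*z + 1 ∧ z ≠ 5 implies it.
Countermodel: at the initial state j = -10, m = 2, z = 0, the precondition holds but the weakest precondition fails.
Answer: invalid


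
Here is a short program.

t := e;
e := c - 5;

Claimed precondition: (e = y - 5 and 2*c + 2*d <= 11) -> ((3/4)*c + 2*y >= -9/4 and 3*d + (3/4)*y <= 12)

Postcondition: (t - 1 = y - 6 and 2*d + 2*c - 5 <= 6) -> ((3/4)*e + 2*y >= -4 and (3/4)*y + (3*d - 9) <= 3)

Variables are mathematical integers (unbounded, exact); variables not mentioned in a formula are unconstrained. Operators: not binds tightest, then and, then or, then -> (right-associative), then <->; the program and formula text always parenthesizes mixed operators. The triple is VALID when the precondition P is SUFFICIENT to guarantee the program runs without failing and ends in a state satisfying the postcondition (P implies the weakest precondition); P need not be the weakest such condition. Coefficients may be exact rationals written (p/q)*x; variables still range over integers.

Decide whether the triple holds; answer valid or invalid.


Working backward. After the program, the postcondition (t - 1 = y - 6 and 2*d + 2*c - 5 <= 6) -> ((3/4)*e + 2*y >= -4 and (3/4)*y + (3*d - 9) <= 3) must hold; in canonical form it is (t = y - 5 and 2*c + 2*d <= 11) -> ((3/4)*e + 2*y >= -4 and 3*d + (3/4)*y <= 12).
Before e := c - 5: (t = y - 5 and 2*c + 2*d <= 11) -> ((3/4)*c + 2*y >= -1/4 and 3*d + (3/4)*y <= 12)
Before t := e: (e = y - 5 and 2*c + 2*d <= 11) -> ((3/4)*c + 2*y >= -1/4 and 3*d + (3/4)*y <= 12)
The weakest precondition is (e = y - 5 and 2*c + 2*d <= 11) -> ((3/4)*c + 2*y >= -1/4 and 3*d + (3/4)*y <= 12).
Check whether (e = y - 5 and 2*c + 2*d <= 11) -> ((3/4)*c + 2*y >= -9/4 and 3*d + (3/4)*y <= 12) implies it.
Countermodel: at the initial state c = -14, d = 0, e = 0, y = 5, the precondition holds but the weakest precondition fails.
Answer: invalid


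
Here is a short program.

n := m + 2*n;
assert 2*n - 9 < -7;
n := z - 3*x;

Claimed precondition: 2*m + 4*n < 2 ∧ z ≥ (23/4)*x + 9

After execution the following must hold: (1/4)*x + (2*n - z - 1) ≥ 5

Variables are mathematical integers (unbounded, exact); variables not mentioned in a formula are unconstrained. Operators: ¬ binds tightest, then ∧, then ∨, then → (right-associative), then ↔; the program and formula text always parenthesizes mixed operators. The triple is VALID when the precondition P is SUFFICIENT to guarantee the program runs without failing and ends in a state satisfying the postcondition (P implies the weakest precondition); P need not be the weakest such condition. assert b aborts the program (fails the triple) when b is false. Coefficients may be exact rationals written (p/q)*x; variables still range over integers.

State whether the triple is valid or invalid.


Working backward. After the program, the postcondition (1/4)*x + (2*n - z - 1) ≥ 5 must hold; in canonical form it is 2*n + (1/4)*x ≥ z + 6.
Before n := z - 3*x: z ≥ (23/4)*x + 6
Before assert 2*n - 9 < -7: 2*n < 2 ∧ z ≥ (23/4)*x + 6
Before n := m + 2*n: 2*m + 4*n < 2 ∧ z ≥ (23/4)*x + 6
The weakest precondition is 2*m + 4*n < 2 ∧ z ≥ (23/4)*x + 6.
Check whether 2*m + 4*n < 2 ∧ z ≥ (23/4)*x + 9 implies it.
Every state satisfying the precondition satisfies the weakest precondition: the implication holds.
Answer: valid


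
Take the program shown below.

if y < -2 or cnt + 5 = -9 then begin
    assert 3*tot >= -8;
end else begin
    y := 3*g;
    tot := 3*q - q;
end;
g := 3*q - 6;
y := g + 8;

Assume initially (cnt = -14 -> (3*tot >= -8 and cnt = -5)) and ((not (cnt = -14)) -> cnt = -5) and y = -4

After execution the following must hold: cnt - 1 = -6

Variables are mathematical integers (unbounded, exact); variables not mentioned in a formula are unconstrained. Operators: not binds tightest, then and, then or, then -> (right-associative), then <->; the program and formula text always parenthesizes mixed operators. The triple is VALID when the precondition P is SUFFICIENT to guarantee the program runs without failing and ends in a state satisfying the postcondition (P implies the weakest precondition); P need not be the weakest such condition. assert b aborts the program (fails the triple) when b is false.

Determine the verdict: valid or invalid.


Working backward. After the program, the postcondition cnt - 1 = -6 must hold; in canonical form it is cnt = -5.
Before y := g + 8: cnt = -5
Before g := 3*q - 6: cnt = -5
Then branch requires 3*tot >= -8 and cnt = -5; else branch requires cnt = -5.
Before the if: ((y < -2 or cnt = -14) -> (3*tot >= -8 and cnt = -5)) and ((not (y < -2 or cnt = -14)) -> cnt = -5)
The weakest precondition is ((y < -2 or cnt = -14) -> (3*tot >= -8 and cnt = -5)) and ((not (y < -2 or cnt = -14)) -> cnt = -5).
Check whether (cnt = -14 -> (3*tot >= -8 and cnt = -5)) and ((not (cnt = -14)) -> cnt = -5) and y = -4 implies it.
Countermodel: at the initial state cnt = -5, tot = -3, y = -4, the precondition holds but the weakest precondition fails.
Answer: invalid


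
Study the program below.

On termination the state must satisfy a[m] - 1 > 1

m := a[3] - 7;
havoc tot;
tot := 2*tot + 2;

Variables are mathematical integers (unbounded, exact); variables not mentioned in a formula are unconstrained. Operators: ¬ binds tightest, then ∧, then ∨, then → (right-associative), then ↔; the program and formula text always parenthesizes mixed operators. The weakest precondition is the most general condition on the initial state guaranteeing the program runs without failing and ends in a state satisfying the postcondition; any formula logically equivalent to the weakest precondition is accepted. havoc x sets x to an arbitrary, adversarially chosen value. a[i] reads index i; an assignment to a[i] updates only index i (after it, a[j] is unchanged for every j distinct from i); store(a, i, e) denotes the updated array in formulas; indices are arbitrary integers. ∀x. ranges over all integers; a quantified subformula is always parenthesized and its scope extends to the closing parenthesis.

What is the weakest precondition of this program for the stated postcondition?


Working backward. After the program, the postcondition a[m] - 1 > 1 must hold; in canonical form it is a[m] > 2.
Before tot := 2*tot + 2: a[m] > 2
Before havoc tot: a[m] > 2
Before m := a[3] - 7: a[a[3] - 7] > 2
Answer: WP = a[a[3] - 7] > 2


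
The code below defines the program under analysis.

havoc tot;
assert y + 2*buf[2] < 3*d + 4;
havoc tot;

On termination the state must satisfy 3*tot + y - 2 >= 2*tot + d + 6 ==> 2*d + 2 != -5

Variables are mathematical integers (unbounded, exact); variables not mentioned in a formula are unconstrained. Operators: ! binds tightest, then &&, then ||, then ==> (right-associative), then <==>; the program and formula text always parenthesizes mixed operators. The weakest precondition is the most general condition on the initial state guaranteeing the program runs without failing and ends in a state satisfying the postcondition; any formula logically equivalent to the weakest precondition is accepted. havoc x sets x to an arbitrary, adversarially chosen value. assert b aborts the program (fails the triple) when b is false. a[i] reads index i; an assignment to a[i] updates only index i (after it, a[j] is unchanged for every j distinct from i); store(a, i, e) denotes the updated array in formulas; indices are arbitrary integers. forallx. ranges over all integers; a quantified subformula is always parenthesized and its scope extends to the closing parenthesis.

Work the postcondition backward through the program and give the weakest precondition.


Working backward. After the program, the postcondition 3*tot + y - 2 >= 2*tot + d + 6 ==> 2*d + 2 != -5 must hold; in canonical form it is tot + y >= d + 8 ==> 2*d != -7.
Before havoc tot: forall tot_1. (tot_1 + y >= d + 8 ==> 2*d != -7)
Before assert y + 2*buf[2] < 3*d + 4: 2*buf[2] + y < 3*d + 4 && (forall tot_1. (tot_1 + y >= d + 8 ==> 2*d != -7))
Before havoc tot: 2*buf[2] + y < 3*d + 4 && (forall tot_1. (tot_1 + y >= d + 8 ==> 2*d != -7))
Answer: WP = 2*buf[2] + y < 3*d + 4 && (forall tot_1. (tot_1 + y >= d + 8 ==> 2*d != -7))


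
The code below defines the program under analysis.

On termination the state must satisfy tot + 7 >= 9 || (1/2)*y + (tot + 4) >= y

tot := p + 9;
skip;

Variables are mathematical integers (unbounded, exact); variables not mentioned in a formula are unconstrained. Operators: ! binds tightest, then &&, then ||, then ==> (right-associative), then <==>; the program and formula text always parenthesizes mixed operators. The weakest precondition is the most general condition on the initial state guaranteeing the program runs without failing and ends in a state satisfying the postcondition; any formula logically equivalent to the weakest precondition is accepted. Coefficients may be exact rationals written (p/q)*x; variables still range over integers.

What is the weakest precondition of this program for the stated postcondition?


Working backward. After the program, the postcondition tot + 7 >= 9 || (1/2)*y + (tot + 4) >= y must hold; in canonical form it is tot >= 2 || tot >= (1/2)*y - 4.
Before skip: tot >= 2 || tot >= (1/2)*y - 4
Before tot := p + 9: p >= -7 || p >= (1/2)*y - 13
Answer: WP = p >= -7 || p >= (1/2)*y - 13


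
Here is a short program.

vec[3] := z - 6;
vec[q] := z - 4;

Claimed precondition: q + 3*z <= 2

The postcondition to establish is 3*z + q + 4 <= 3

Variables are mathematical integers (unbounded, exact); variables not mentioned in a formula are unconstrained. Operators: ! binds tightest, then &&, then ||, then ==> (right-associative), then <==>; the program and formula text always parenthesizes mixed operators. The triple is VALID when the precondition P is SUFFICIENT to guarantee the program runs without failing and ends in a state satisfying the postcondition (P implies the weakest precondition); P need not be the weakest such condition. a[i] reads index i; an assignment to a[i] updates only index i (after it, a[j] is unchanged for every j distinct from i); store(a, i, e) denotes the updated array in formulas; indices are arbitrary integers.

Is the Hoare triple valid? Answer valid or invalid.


Working backward. After the program, the postcondition 3*z + q + 4 <= 3 must hold; in canonical form it is q + 3*z <= -1.
Before vec[q] := z - 4: q + 3*z <= -1
Before vec[3] := z - 6: q + 3*z <= -1
The weakest precondition is q + 3*z <= -1.
Check whether q + 3*z <= 2 implies it.
Countermodel: at the initial state q = 0, z = 0, the precondition holds but the weakest precondition fails.
Answer: invalid


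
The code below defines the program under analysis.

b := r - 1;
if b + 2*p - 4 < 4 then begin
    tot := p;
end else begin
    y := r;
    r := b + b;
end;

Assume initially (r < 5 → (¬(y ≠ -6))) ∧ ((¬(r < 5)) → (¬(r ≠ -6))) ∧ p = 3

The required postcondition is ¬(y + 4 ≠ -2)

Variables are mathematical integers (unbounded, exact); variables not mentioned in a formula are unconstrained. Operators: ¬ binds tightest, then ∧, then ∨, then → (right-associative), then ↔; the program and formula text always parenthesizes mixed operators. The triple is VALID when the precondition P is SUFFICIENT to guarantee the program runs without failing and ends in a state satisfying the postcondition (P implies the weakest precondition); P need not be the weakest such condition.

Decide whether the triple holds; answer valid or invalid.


Working backward. After the program, the postcondition ¬(y + 4 ≠ -2) must hold; in canonical form it is ¬(y ≠ -6).
Then branch requires ¬(y ≠ -6); else branch requires ¬(r ≠ -6).
Before the if: (b + 2*p < 8 → (¬(y ≠ -6))) ∧ ((¬(b + 2*p < 8)) → (¬(r ≠ -6)))
Before b := r - 1: (2*p + r < 9 → (¬(y ≠ -6))) ∧ ((¬(2*p + r < 9)) → (¬(r ≠ -6)))
The weakest precondition is (2*p + r < 9 → (¬(y ≠ -6))) ∧ ((¬(2*p + r < 9)) → (¬(r ≠ -6))).
Check whether (r < 5 → (¬(y ≠ -6))) ∧ ((¬(r < 5)) → (¬(r ≠ -6))) ∧ p = 3 implies it.
Countermodel: at the initial state p = 3, r = 3, y = -6, the precondition holds but the weakest precondition fails.
Answer: invalid


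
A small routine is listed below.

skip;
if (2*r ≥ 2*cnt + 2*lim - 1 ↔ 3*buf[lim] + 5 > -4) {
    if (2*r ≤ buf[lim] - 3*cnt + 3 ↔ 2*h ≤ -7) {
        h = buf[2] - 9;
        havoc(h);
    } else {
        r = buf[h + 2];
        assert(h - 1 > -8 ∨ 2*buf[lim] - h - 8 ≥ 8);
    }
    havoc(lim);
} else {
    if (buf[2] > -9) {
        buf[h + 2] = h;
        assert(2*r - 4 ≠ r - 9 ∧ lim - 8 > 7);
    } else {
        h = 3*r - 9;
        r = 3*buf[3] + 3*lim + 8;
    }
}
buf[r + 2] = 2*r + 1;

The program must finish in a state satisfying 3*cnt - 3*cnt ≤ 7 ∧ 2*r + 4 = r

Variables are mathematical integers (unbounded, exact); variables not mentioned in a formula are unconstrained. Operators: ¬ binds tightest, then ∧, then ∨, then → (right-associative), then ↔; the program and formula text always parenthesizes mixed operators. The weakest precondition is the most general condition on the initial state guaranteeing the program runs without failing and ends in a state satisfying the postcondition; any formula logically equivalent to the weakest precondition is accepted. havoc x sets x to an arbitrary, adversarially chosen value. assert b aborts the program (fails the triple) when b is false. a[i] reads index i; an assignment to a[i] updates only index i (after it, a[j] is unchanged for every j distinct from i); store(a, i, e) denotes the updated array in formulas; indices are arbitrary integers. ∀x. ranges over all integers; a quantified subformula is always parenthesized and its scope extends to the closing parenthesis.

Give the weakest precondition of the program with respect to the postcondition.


Working backward. After the program, the postcondition 3*cnt - 3*cnt ≤ 7 ∧ 2*r + 4 = r must hold; in canonical form it is r = -4.
Before buf[r + 2] := 2*r + 1: r = -4
Then branch requires ((3*cnt + 2*r ≤ buf[lim] + 3 ↔ 2*h ≤ -7) → r = -4) ∧ ((¬(3*cnt + 2*r ≤ buf[lim] + 3 ↔ 2*h ≤ -7)) → ((h > -7 ∨ 2*buf[lim] ≥ h + 16) ∧ buf[h + 2] = -4)); else branch requires (buf[2] > -9 → (r ≠ -5 ∧ lim > 15 ∧ r = -4)) ∧ ((¬(buf[2] > -9)) → 3*buf[3] + 3*lim = -12).
Before the if: ((2*r ≥ 2*cnt + 2*lim - 1 ↔ 3*buf[lim] > -9) → (((3*cnt + 2*r ≤ buf[lim] + 3 ↔ 2*h ≤ -7) → r = -4) ∧ ((¬(3*cnt + 2*r ≤ buf[lim] + 3 ↔ 2*h ≤ -7)) → ((h > -7 ∨ 2*buf[lim] ≥ h + 16) ∧ buf[h + 2] = -4)))) ∧ ((¬(2*r ≥ 2*cnt + 2*lim - 1 ↔ 3*buf[lim] > -9)) → ((buf[2] > -9 → (r ≠ -5 ∧ lim > 15 ∧ r = -4)) ∧ ((¬(buf[2] > -9)) → 3*buf[3] + 3*lim = -12)))
Before skip: ((2*r ≥ 2*cnt + 2*lim - 1 ↔ 3*buf[lim] > -9) → (((3*cnt + 2*r ≤ buf[lim] + 3 ↔ 2*h ≤ -7) → r = -4) ∧ ((¬(3*cnt + 2*r ≤ buf[lim] + 3 ↔ 2*h ≤ -7)) → ((h > -7 ∨ 2*buf[lim] ≥ h + 16) ∧ buf[h + 2] = -4)))) ∧ ((¬(2*r ≥ 2*cnt + 2*lim - 1 ↔ 3*buf[lim] > -9)) → ((buf[2] > -9 → (r ≠ -5 ∧ lim > 15 ∧ r = -4)) ∧ ((¬(buf[2] > -9)) → 3*buf[3] + 3*lim = -12)))
Answer: WP = ((2*r ≥ 2*cnt + 2*lim - 1 ↔ 3*buf[lim] > -9) → (((3*cnt + 2*r ≤ buf[lim] + 3 ↔ 2*h ≤ -7) → r = -4) ∧ ((¬(3*cnt + 2*r ≤ buf[lim] + 3 ↔ 2*h ≤ -7)) → ((h > -7 ∨ 2*buf[lim] ≥ h + 16) ∧ buf[h + 2] = -4)))) ∧ ((¬(2*r ≥ 2*cnt + 2*lim - 1 ↔ 3*buf[lim] > -9)) → ((buf[2] > -9 → (r ≠ -5 ∧ lim > 15 ∧ r = -4)) ∧ ((¬(buf[2] > -9)) → 3*buf[3] + 3*lim = -12)))
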